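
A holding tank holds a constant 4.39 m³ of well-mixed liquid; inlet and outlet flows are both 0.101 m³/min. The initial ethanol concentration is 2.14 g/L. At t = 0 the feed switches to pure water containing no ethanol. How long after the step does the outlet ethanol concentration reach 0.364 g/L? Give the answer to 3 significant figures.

Mass balance on the solute (V constant): V dC/dt = Q(C_in − C), so τ = V/Q = 43.465 min.
C(t) = C_in + (C₀ − C_in) e^(−t/τ). Set C = 0.364 and solve for t:
e^(−t/τ) = (C − C_in)/(C₀ − C_in) = (0.364 − 0)/(2.14 − 0) = 0.17009
t = −τ ln(…) = 43.465 × 1.7714 = 76.995 min.

77.0 min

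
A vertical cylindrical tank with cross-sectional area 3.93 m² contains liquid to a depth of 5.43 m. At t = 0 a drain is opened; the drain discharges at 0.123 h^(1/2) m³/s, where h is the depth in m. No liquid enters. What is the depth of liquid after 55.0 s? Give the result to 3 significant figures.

A dh/dt = −Q_out = −0.123 √h.
This is separable: 2 d(√h)/dt = −0.123/A, so √h = √h₀ − (0.123/(2A)) t.
√h = √5.43 − 0.123·55.0/(2·3.93) = 2.3302 − 0.86069 = 1.4695.
h = 1.4695² = 2.1596 m.

2.16 m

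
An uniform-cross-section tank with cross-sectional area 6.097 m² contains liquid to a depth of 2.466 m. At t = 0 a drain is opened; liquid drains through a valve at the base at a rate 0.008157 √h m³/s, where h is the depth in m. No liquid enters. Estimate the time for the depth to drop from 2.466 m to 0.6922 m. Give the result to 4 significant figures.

Accumulation of liquid (constant cross-section A): A dh/dt = −0.008157 √h.
This is separable: 2 d(√h)/dt = −0.008157/A, so √h = √h₀ − (0.008157/(2A)) t.
t = 2A(√h₀ − √h)/0.008157 = 2·6.097·(√2.466 − √0.6922)/0.008157
  = 12.1940 × (1.57035 − 0.831986) / 0.008157 = 1103.79 s.

1104 s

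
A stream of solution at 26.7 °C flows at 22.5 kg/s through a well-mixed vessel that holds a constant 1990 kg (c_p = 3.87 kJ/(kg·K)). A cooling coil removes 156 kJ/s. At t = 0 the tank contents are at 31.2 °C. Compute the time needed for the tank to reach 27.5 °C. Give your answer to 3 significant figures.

M c_p dT/dt = ṁ c_p (T_in − T) − Q̇.
τ = M/ṁ = 88.444 s; T_ss = T_in − Q̇/(ṁ c_p) = 24.908 °C.
T(t) = T_ss + (T₀ − T_ss) e^(−t/τ). Set T = 27.5:
e^(−t/τ) = (27.5 − 24.908)/(31.2 − 24.908) = 0.41191
t = −88.444 · ln(0.41191) = 78.446 s.

78.4 s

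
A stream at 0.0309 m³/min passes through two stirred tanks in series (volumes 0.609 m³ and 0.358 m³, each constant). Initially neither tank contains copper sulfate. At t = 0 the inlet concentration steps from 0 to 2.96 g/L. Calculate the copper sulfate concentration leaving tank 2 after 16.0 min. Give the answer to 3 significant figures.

0.832 g/L

Species balance on tank i: dCᵢ/dt = (Cᵢ₋₁ − Cᵢ)/τᵢ with τᵢ = Vᵢ/Q.
τ₁ = 0.609/0.0309 = 19.709 min; τ₂ = 0.358/0.0309 = 11.586 min.
Solving the cascade with C₁(0)=C₂(0)=0 gives C₂(t) = C_in[1 − (τ₁ e^(−t/τ₁) − τ₂ e^(−t/τ₂))/(τ₁ − τ₂)].
At t = 16.0: e^(−t/τ₁) = 0.44405, e^(−t/τ₂) = 0.25133.
C₂ = 2.96·[1 − (19.709·0.44405 − 11.586·0.25133)/(8.1230)] = 2.96·0.28107 = 0.83198 g/L.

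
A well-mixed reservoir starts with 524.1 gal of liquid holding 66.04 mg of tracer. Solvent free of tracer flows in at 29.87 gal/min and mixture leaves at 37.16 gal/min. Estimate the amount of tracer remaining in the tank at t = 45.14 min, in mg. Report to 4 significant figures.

Let m(t) be the amount of tracer. Volume: V(t) = V₀ + (Q_in − Q_out) t = 524.1 − 7.29000 t; V(45.14) = 195.029 gal.
No tracer enters, so dm/dt = −Q_out · (m/V).
Separate: dm/m = −Q_out dt/V(t) ⇒ ln(m/m₀) = −(Q_out/(Q_in−Q_out)) ln(V/V₀).
m = m₀ (V₀/V)^(Q_out/(Q_in−Q_out)) = 66.04 × (524.1/195.029)^(-5.09739) = 0.427981 mg.

0.4280 mg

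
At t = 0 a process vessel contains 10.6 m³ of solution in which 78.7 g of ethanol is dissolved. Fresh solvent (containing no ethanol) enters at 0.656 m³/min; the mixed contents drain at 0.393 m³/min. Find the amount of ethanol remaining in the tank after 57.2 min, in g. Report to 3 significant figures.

Total volume: dV/dt = Q_in − Q_out = 0.26300 m³/min, so V(t) = 10.6 + 0.26300 t and V(57.2) = 25.644 m³.
Species balance (pure solvent in): dm/dt = −Q_out · m/V(t).
Separate: dm/m = −Q_out dt/V(t) ⇒ ln(m/m₀) = −(Q_out/(Q_in−Q_out)) ln(V/V₀).
m = m₀ (V₀/V)^(Q_out/(Q_in−Q_out)) = 78.7 × (10.6/25.644)^(1.4943) = 21.021 g.

21.0 g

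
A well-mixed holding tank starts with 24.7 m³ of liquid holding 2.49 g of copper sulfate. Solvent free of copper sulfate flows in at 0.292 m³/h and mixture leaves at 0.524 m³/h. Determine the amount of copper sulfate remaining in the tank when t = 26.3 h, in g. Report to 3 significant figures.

1.31 g

Let m(t) be the amount of copper sulfate. Volume: V(t) = V₀ + (Q_in − Q_out) t = 24.7 − 0.23200 t; V(26.3) = 18.598 m³.
Solute balance: dm/dt = 0 − Q_out C = −Q_out m/V(t).
dm/m = −Q_out dt/(V₀ − 0.23200 t); integrating gives ln(m/m₀) = −(Q_out/(Q_in−Q_out)) ln(V/V₀).
m = m₀ (V₀/V)^(Q_out/(Q_in−Q_out)) = 2.49 × (24.7/18.598)^(-2.2586) = 1.3119 g.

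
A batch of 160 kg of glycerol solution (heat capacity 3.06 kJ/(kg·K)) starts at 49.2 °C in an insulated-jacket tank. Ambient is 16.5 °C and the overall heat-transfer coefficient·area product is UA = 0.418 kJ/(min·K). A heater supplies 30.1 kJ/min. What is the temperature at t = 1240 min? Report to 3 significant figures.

74.9 °C

Lumped-capacitance energy balance: M c_p dT/dt = UA(T_amb − T) + Q̇.
dT/dt = (T_ss − T)/τ with T_ss = T_amb + Q̇/UA = 16.5 + 30.1/0.418 = 88.510 °C, τ = M c_p/UA = 160·3.06/0.418 = 1171.3 min.
Integrating: T(t) = T_ss + (T₀ − T_ss) e^(−t/τ).
T(1240) = 88.510 + (-39.310)·0.34692 = 74.872 °C.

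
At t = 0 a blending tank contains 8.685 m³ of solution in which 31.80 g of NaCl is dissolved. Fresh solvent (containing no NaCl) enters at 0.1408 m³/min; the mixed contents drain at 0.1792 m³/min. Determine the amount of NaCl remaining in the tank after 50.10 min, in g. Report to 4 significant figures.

Let m(t) be the amount of NaCl. Volume: V(t) = V₀ + (Q_in − Q_out) t = 8.685 − 0.0384000 t; V(50.10) = 6.76116 m³.
No NaCl enters, so dm/dt = −Q_out · (m/V).
Separate: dm/m = −Q_out dt/V(t) ⇒ ln(m/m₀) = −(Q_out/(Q_in−Q_out)) ln(V/V₀).
m = m₀ (V₀/V)^(Q_out/(Q_in−Q_out)) = 31.80 × (8.685/6.76116)^(-4.66667) = 9.88402 g.

9.884 g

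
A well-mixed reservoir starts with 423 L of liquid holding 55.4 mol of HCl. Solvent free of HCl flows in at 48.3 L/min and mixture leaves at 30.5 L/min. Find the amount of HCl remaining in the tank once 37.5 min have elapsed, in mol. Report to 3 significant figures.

Let m(t) be the amount of HCl. Volume: V(t) = V₀ + (Q_in − Q_out) t = 423 + 17.800 t; V(37.5) = 1090.5 L.
Species balance (pure solvent in): dm/dt = −Q_out · m/V(t).
dm/m = −Q_out dt/(V₀ + 17.800 t); integrating gives ln(m/m₀) = −(Q_out/(Q_in−Q_out)) ln(V/V₀).
m = m₀ (V₀/V)^(Q_out/(Q_in−Q_out)) = 55.4 × (423/1090.5)^(1.7135) = 10.934 mol.

10.9 mol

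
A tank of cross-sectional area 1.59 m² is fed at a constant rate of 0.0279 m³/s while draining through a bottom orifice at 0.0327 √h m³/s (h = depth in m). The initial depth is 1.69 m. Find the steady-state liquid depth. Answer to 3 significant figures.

Level balance: A dh/dt = 0.0279 − 0.0327 √h. Setting dh/dt = 0:
Q_in = 0.0327 √h_ss ⇒ √h_ss = 0.0279/0.0327 = 0.85321.
h_ss = 0.85321² = 0.72797 m. (Since h₀ = 1.69 m > h_ss, the level will fall toward this value.)

0.728 m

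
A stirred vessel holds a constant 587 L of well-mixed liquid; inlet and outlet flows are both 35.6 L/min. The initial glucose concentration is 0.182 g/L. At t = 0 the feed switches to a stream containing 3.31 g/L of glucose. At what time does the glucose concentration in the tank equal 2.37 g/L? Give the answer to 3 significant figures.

Accumulation = in − out for the solute gives V dC/dt = Q(C_in − C), so τ = V/Q = 16.489 min.
C(t) = C_in + (C₀ − C_in) e^(−t/τ). Set C = 2.37 and solve for t:
e^(−t/τ) = (C − C_in)/(C₀ − C_in) = (2.37 − 3.31)/(0.182 − 3.31) = 0.30051
t = −τ ln(…) = 16.489 × 1.2023 = 19.824 min.

19.8 min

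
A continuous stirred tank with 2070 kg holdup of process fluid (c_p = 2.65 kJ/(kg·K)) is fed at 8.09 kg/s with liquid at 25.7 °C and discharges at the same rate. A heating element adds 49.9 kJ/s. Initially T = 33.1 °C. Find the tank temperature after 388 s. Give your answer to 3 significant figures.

M c_p dT/dt = ṁ c_p (T_in − T) + Q̇.
τ = M/ṁ = 255.87 s; T_ss = T_in + Q̇/(ṁ c_p) = 25.7 + 49.9/(8.09·2.65) = 28.028 °C.
This is linear first-order; T(t) = T_ss + (T₀ − T_ss) e^(−t/τ).
T(388) = 28.028 + (5.0724)·e^(−388/255.87) = 28.028 + (5.0724)·0.21950 = 29.141 °C.

29.1 °C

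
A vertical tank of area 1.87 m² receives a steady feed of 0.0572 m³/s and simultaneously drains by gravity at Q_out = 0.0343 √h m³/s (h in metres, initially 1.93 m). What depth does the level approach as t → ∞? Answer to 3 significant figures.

2.78 m

Level balance: A dh/dt = 0.0572 − 0.0343 √h. Setting dh/dt = 0:
Q_in = 0.0343 √h_ss ⇒ √h_ss = 0.0572/0.0343 = 1.6676.
h_ss = 1.6676² = 2.7810 m. (Since h₀ = 1.93 m < h_ss, the level will rise toward this value.)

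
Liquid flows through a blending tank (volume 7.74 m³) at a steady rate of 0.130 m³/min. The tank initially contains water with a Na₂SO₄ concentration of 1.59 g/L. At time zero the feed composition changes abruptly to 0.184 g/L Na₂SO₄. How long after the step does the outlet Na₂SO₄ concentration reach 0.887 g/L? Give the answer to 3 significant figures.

41.3 min

Species balance on the tank: V dC/dt = Q(C_in − C), so τ = V/Q = 59.538 min.
C(t) = C_in + (C₀ − C_in) e^(−t/τ). Set C = 0.887 and solve for t:
e^(−t/τ) = (C − C_in)/(C₀ − C_in) = (0.887 − 0.184)/(1.59 − 0.184) = 0.50000
t = −τ ln(…) = 59.538 × 0.69315 = 41.269 min.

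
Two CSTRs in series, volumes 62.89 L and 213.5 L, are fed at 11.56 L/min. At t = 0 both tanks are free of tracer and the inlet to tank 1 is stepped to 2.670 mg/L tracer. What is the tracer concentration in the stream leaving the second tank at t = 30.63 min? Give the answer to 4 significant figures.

Time constants: τᵢ = Vᵢ/Q for each well-mixed tank.
τ₁ = 62.89/11.56 = 5.44031 min; τ₂ = 213.5/11.56 = 18.4689 min.
Tank 1: C₁ = C_in(1 − e^(−t/τ₁)). Tank 2 (τ₁ ≠ τ₂): C₂ = C_in[1 − (τ₁ e^(−t/τ₁) − τ₂ e^(−t/τ₂))/(τ₁ − τ₂)].
At t = 30.63: e^(−t/τ₁) = 0.00358788, e^(−t/τ₂) = 0.190431.
C₂ = 2.670·[1 − (5.44031·0.00358788 − 18.4689·0.190431)/(-13.0285)] = 2.670·0.731550 = 1.95324 mg/L.

1.953 mg/L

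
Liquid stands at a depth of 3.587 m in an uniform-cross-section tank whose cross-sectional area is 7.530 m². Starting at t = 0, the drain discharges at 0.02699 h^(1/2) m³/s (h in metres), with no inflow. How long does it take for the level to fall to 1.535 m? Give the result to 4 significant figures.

365.5 s

With no inflow, A dh/dt = −0.02699 √h.
This is separable: 2 d(√h)/dt = −0.02699/A, so √h = √h₀ − (0.02699/(2A)) t.
t = 2A(√h₀ − √h)/0.02699 = 2·7.530·(√3.587 − √1.535)/0.02699
  = 15.0600 × (1.89394 − 1.23895) / 0.02699 = 365.472 s.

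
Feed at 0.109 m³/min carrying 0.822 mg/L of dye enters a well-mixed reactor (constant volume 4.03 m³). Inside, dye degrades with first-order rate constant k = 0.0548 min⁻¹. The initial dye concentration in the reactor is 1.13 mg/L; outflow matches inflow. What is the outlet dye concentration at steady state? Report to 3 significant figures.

Accumulation = in − out − consumed: V dC/dt = Q C_in − Q C − k V C.
Steady state (dC/dt = 0): C_ss = Q C_in/(Q + kV) = C_in/(1 + kV/Q).
C_ss = 0.109·0.822/(0.109 + 0.0548·4.03) = 0.089598/0.32984 = 0.27164 mg/L.

0.272 mg/L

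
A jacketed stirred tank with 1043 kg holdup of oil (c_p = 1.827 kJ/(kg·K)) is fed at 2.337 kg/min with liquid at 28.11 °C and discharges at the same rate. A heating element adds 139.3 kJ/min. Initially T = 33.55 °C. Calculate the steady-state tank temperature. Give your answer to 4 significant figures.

M c_p dT/dt = ṁ c_p (T_in − T) + Q̇.
At steady state dT/dt = 0 ⇒ T_ss = T_in + Q̇/(ṁ c_p) = 28.11 + 139.3/(2.337·1.827) = 60.7353 °C.

60.74 °C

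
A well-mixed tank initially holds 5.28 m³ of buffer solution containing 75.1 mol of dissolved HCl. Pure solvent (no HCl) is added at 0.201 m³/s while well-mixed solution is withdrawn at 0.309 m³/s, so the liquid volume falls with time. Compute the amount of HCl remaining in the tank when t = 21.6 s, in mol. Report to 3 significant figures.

14.2 mol

Let m(t) be the amount of HCl. Volume: V(t) = V₀ + (Q_in − Q_out) t = 5.28 − 0.10800 t; V(21.6) = 2.9472 m³.
No HCl enters, so dm/dt = −Q_out · (m/V).
dm/m = −Q_out dt/(V₀ − 0.10800 t); integrating gives ln(m/m₀) = −(Q_out/(Q_in−Q_out)) ln(V/V₀).
m = m₀ (V₀/V)^(Q_out/(Q_in−Q_out)) = 75.1 × (5.28/2.9472)^(-2.8611) = 14.162 mol.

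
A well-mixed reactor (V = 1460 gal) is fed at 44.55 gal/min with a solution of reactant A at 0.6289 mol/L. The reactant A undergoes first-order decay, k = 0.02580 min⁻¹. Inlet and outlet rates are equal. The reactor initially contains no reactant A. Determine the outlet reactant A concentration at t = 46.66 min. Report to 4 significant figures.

Species balance: V dC/dt = Q C_in − Q C − k V C.
dC/dt = (Q/V) C_in − (Q/V + k) C; effective rate a = Q/V + k = 0.0305137 + 0.02580 = 0.0563137 min⁻¹.
C_ss = Q C_in/(Q + kV) = 0.340771 mol/L; C(t) = C_ss + (C₀ − C_ss) e^(−a t).
C(46.66) = 0.340771 + (-0.340771)·e^(−0.0563137·46.66) = 0.340771 + (-0.340771)·0.0722519 = 0.316149 mol/L.

0.3161 mol/L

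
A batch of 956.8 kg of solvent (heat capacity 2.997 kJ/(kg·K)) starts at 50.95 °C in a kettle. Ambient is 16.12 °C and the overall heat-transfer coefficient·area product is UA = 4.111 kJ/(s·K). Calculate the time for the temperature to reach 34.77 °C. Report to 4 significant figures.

435.7 s

Unsteady energy balance on the tank contents: M c_p dT/dt = −UA(T − T_amb).
τ = M c_p/UA = 697.526 s; T_ss = T_amb = 16.1200 °C.
T(t) = T_ss + (T₀ − T_ss)e^(−t/τ); set T = 34.77:
t = −τ ln[(T − T_ss)/(T₀ − T_ss)] = −697.526 · ln(0.535458) = 435.698 s.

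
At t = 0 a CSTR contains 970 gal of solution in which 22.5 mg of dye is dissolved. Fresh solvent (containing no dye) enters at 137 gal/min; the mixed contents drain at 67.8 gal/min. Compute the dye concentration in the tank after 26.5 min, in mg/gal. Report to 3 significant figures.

0.00284 mg/gal

Total volume: dV/dt = Q_in − Q_out = 69.200 gal/min, so V(t) = 970 + 69.200 t and V(26.5) = 2803.8 gal.
Species balance (pure solvent in): dm/dt = −Q_out · m/V(t).
Separate: dm/m = −Q_out dt/V(t) ⇒ ln(m/m₀) = −(Q_out/(Q_in−Q_out)) ln(V/V₀).
m = m₀ (V₀/V)^(Q_out/(Q_in−Q_out)) = 22.5 × (970/2803.8)^(0.97977) = 7.9530 mg.
C = m/V = 7.9530/2803.8 = 0.0028365 mg/gal.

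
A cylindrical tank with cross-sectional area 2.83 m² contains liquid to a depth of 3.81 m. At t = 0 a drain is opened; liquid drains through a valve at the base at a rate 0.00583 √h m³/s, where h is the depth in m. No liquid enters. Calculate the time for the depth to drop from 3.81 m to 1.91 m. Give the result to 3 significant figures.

553 s

A dh/dt = −Q_out = −0.00583 √h.
∫ h^(−1/2) dh = −(0.00583/A) ∫ dt, giving 2√h = 2√h₀ − (0.00583/A) t.
t = 2A(√h₀ − √h)/0.00583 = 2·2.83·(√3.81 − √1.91)/0.00583
  = 5.6600 × (1.9519 − 1.3820) / 0.00583 = 553.28 s.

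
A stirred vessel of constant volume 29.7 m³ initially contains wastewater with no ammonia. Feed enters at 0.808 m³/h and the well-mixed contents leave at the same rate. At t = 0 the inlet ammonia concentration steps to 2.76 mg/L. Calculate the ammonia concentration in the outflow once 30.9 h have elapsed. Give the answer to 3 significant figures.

Unsteady species balance (constant V, well mixed): V dC/dt = Q(C_in − C).
So dC/dt = (C_in − C)/τ with τ = V/Q = 29.7/0.808 = 36.757 h.
Solution: C(t) = C_in + (C₀ − C_in) e^(−t/τ).
C(30.9) = 2.76 + (0 − 2.76)·e^(−30.9/36.757) = 2.76 + (-2.7600)·0.43143 = 1.5692 mg/L.

1.57 mg/L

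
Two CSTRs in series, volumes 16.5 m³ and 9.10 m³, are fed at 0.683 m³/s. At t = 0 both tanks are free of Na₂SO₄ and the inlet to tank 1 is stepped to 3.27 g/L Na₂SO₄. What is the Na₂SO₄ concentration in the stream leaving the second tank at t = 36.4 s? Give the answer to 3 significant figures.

Time constants: τᵢ = Vᵢ/Q for each well-mixed tank.
τ₁ = 16.5/0.683 = 24.158 s; τ₂ = 9.10/0.683 = 13.324 s.
Tank 1: C₁ = C_in(1 − e^(−t/τ₁)). Tank 2 (τ₁ ≠ τ₂): C₂ = C_in[1 − (τ₁ e^(−t/τ₁) − τ₂ e^(−t/τ₂))/(τ₁ − τ₂)].
At t = 36.4: e^(−t/τ₁) = 0.22163, e^(−t/τ₂) = 0.065089.
C₂ = 3.27·[1 − (24.158·0.22163 − 13.324·0.065089)/(10.835)] = 3.27·0.58586 = 1.9158 g/L.

1.92 g/L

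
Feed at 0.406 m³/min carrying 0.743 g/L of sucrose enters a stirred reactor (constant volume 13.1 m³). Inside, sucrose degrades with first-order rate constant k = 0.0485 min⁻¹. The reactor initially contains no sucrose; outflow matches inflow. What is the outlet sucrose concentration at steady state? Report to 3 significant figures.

Accumulation = in − out − consumed: V dC/dt = Q C_in − Q C − k V C.
At steady state: 0 = Q C_in − (Q + kV) C_ss, so C_ss = Q C_in/(Q + kV).
C_ss = 0.406·0.743/(0.406 + 0.0485·13.1) = 0.30166/1.0413 = 0.28968 g/L.

0.290 g/L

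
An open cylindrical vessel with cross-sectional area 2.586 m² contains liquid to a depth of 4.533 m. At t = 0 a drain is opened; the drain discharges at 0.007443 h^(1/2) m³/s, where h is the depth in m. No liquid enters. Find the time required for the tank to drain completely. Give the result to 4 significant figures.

With no inflow, A dh/dt = −0.007443 √h.
This is separable: 2 d(√h)/dt = −0.007443/A, so √h = √h₀ − (0.007443/(2A)) t.
Set h = 0: 2√h₀ = (0.007443/A) t_empty ⇒ t_empty = 2A√h₀/0.007443.
t_empty = 2·2.586·√4.533/0.007443 = 5.17200·2.12908/0.007443 = 1479.46 s.

1479 s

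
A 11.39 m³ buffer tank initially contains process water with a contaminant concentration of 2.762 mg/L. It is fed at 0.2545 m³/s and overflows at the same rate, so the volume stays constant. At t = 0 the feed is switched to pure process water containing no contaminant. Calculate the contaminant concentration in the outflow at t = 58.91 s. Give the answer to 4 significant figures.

0.7406 mg/L

Species balance on the tank: V dC/dt = Q(C_in − C).
Time constant τ = V/Q = 11.39/0.2545 = 44.7544 s.
Solution: C(t) = C_in + (C₀ − C_in) e^(−t/τ).
C(58.91) = 0 + (2.762 − 0)·e^(−58.91/44.7544) = 0 + (2.76200)·0.268127 = 0.740567 mg/L.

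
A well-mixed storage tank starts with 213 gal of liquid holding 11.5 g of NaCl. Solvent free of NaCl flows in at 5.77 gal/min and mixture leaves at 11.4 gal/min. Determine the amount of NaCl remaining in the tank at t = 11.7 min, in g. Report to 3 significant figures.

Let m(t) be the amount of NaCl. Volume: V(t) = V₀ + (Q_in − Q_out) t = 213 − 5.6300 t; V(11.7) = 147.13 gal.
No NaCl enters, so dm/dt = −Q_out · (m/V).
Separate: dm/m = −Q_out dt/V(t) ⇒ ln(m/m₀) = −(Q_out/(Q_in−Q_out)) ln(V/V₀).
m = m₀ (V₀/V)^(Q_out/(Q_in−Q_out)) = 11.5 × (213/147.13)^(-2.0249) = 5.4368 g.

5.44 g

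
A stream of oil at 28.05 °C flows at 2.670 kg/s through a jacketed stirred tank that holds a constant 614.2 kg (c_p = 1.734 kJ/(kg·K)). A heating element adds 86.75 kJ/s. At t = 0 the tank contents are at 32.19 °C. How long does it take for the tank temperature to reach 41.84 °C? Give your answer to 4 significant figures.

M c_p dT/dt = ṁ c_p (T_in − T) + Q̇.
τ = M/ṁ = 230.037 s; T_ss = T_in + Q̇/(ṁ c_p) = 46.7874 °C.
T(t) = T_ss + (T₀ − T_ss) e^(−t/τ). Set T = 41.84:
e^(−t/τ) = (41.84 − 46.7874)/(32.19 − 46.7874) = 0.338923
t = −230.037 · ln(0.338923) = 248.896 s.

248.9 s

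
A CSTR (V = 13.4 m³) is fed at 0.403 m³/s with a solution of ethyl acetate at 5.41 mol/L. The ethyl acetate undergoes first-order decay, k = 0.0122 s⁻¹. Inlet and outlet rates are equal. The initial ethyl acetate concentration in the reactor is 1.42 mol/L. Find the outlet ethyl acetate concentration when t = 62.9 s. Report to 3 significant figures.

3.68 mol/L

Species balance: V dC/dt = Q C_in − Q C − k V C.
This is linear with rate a = Q/V + k = 0.042275 s⁻¹.
C_ss = Q C_in/(Q + kV) = 3.8487 mol/L; C(t) = C_ss + (C₀ − C_ss) e^(−a t).
C(62.9) = 3.8487 + (-2.4287)·e^(−0.042275·62.9) = 3.8487 + (-2.4287)·0.070013 = 3.6787 mol/L.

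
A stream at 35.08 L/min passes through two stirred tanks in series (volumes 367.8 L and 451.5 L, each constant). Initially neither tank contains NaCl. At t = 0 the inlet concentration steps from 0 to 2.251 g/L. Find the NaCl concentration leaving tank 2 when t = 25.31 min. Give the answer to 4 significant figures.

1.437 g/L

Species balance on tank i: dCᵢ/dt = (Cᵢ₋₁ − Cᵢ)/τᵢ with τᵢ = Vᵢ/Q.
τ₁ = 367.8/35.08 = 10.4846 min; τ₂ = 451.5/35.08 = 12.8706 min.
Tank 1: C₁ = C_in(1 − e^(−t/τ₁)). Tank 2 (τ₁ ≠ τ₂): C₂ = C_in[1 − (τ₁ e^(−t/τ₁) − τ₂ e^(−t/τ₂))/(τ₁ − τ₂)].
At t = 25.31: e^(−t/τ₁) = 0.0894554, e^(−t/τ₂) = 0.139946.
C₂ = 2.251·[1 − (10.4846·0.0894554 − 12.8706·0.139946)/(-2.38597)] = 2.251·0.638186 = 1.43656 g/L.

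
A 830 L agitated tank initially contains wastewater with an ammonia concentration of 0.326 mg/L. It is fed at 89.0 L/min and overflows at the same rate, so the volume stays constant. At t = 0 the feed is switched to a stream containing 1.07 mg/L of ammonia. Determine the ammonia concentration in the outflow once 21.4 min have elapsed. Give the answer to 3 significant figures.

0.995 mg/L

Accumulation = in − out for the solute gives V dC/dt = Q(C_in − C).
Rewrite as dC/dt + C/τ = C_in/τ, τ = V/Q = 9.3258 min.
C approaches C_in exponentially: C(t) = C_in + (C₀ − C_in) e^(−t/τ).
C(21.4) = 1.07 + (0.326 − 1.07)·e^(−21.4/9.3258) = 1.07 + (-0.74400)·0.10079 = 0.99501 mg/L.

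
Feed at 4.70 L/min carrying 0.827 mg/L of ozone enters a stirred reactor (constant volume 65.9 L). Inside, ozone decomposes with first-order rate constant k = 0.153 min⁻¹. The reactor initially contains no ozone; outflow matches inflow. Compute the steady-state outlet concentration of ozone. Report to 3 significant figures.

Accumulation = in − out − consumed: V dC/dt = Q C_in − Q C − k V C.
At steady state: 0 = Q C_in − (Q + kV) C_ss, so C_ss = Q C_in/(Q + kV).
C_ss = 4.70·0.827/(4.70 + 0.153·65.9) = 3.8869/14.783 = 0.26294 mg/L.

0.263 mg/L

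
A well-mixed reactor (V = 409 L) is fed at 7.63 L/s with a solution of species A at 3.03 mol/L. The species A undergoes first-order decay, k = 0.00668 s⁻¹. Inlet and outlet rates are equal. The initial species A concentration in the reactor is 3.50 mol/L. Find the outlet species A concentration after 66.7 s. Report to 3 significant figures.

V dC/dt = Q(C_in − C) − k V C.
This is linear with rate a = Q/V + k = 0.025335 s⁻¹.
C_ss = Q C_in/(Q + kV) = 2.2311 mol/L; C(t) = C_ss + (C₀ − C_ss) e^(−a t).
C(66.7) = 2.2311 + (1.2689)·e^(−0.025335·66.7) = 2.2311 + (1.2689)·0.18455 = 2.4653 mol/L.

2.47 mol/L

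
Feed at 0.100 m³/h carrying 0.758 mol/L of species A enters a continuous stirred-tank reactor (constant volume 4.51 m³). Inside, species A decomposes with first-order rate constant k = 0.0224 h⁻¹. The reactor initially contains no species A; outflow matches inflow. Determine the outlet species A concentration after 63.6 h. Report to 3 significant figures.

Accumulation = in − out − consumed: V dC/dt = Q C_in − Q C − k V C.
dC/dt = (Q/V) C_in − (Q/V + k) C; effective rate a = Q/V + k = 0.022173 + 0.0224 = 0.044573 h⁻¹.
C_ss = Q C_in/(Q + kV) = 0.37707 mol/L; C(t) = C_ss + (C₀ − C_ss) e^(−a t).
C(63.6) = 0.37707 + (-0.37707)·e^(−0.044573·63.6) = 0.37707 + (-0.37707)·0.058728 = 0.35492 mol/L.

0.355 mol/L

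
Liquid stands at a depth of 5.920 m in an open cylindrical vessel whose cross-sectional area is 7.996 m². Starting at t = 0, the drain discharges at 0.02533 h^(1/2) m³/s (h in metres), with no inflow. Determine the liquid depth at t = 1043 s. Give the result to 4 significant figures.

With no inflow, A dh/dt = −0.02533 √h.
Separate and integrate: 2(√h − √h₀) = −(0.02533/A) t.
√h = √5.920 − 0.02533·1043/(2·7.996) = 2.43311 − 1.65203 = 0.781080.
h = 0.781080² = 0.610085 m.

0.6101 m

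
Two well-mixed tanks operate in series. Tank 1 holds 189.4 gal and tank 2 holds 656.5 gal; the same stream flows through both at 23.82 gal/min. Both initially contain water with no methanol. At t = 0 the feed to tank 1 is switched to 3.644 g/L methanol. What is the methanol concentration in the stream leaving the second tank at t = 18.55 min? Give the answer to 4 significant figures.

1.175 g/L

Species balance on tank i: dCᵢ/dt = (Cᵢ₋₁ − Cᵢ)/τᵢ with τᵢ = Vᵢ/Q.
τ₁ = 189.4/23.82 = 7.95130 min; τ₂ = 656.5/23.82 = 27.5609 min.
Solving the cascade with C₁(0)=C₂(0)=0 gives C₂(t) = C_in[1 − (τ₁ e^(−t/τ₁) − τ₂ e^(−t/τ₂))/(τ₁ − τ₂)].
At t = 18.55: e^(−t/τ₁) = 0.0970090, e^(−t/τ₂) = 0.510147.
C₂ = 3.644·[1 − (7.95130·0.0970090 − 27.5609·0.510147)/(-19.6096)] = 3.644·0.322333 = 1.17458 g/L.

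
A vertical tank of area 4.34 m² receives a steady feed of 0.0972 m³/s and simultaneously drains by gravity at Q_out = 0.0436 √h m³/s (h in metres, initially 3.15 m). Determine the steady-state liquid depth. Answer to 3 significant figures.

4.97 m

A dh/dt = Q_in − 0.0436 √h. Steady state requires inflow = outflow:
Q_in = 0.0436 √h_ss ⇒ √h_ss = 0.0972/0.0436 = 2.2294.
h_ss = 2.2294² = 4.9700 m. (Since h₀ = 3.15 m < h_ss, the level will rise toward this value.)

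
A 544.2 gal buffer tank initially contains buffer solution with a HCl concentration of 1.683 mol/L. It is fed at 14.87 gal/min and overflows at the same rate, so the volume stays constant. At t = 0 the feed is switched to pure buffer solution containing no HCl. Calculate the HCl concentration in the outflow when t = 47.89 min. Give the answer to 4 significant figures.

Species balance on the tank: V dC/dt = Q(C_in − C).
So dC/dt = (C_in − C)/τ with τ = V/Q = 544.2/14.87 = 36.5972 min.
Integrating: C(t) = C_in + (C₀ − C_in) e^(−t/τ).
C(47.89) = 0 + (1.683 − 0)·e^(−47.89/36.5972) = 0 + (1.68300)·0.270206 = 0.454757 mol/L.

0.4548 mol/L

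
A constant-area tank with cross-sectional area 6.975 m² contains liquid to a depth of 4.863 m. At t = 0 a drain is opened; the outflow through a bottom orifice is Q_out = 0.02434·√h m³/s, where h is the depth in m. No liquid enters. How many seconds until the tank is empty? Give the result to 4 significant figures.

Mass balance (ρ constant): A dh/dt = −0.02434 √h.
Separate and integrate: 2(√h − √h₀) = −(0.02434/A) t.
Set h = 0: 2√h₀ = (0.02434/A) t_empty ⇒ t_empty = 2A√h₀/0.02434.
t_empty = 2·6.975·√4.863/0.02434 = 13.9500·2.20522/0.02434 = 1263.88 s.

1264 s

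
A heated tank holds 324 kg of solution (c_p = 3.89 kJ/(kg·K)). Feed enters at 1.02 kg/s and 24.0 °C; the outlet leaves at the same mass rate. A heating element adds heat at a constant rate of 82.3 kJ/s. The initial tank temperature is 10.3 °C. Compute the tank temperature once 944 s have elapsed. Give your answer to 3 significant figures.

43.0 °C

M c_p dT/dt = ṁ c_p (T_in − T) + Q̇.
τ = M/ṁ = 317.65 s; T_ss = T_in + Q̇/(ṁ c_p) = 24.0 + 82.3/(1.02·3.89) = 44.742 °C.
T approaches T_ss exponentially: T(t) = T_ss + (T₀ − T_ss) e^(−t/τ).
T(944) = 44.742 + (-34.442)·e^(−944/317.65) = 44.742 + (-34.442)·0.051208 = 42.978 °C.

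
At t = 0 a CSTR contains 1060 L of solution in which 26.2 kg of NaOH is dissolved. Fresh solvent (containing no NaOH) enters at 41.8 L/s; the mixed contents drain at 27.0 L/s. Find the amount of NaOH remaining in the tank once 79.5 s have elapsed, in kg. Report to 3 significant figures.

Let m(t) be the amount of NaOH. Volume: V(t) = V₀ + (Q_in − Q_out) t = 1060 + 14.800 t; V(79.5) = 2236.6 L.
Species balance (pure solvent in): dm/dt = −Q_out · m/V(t).
dm/m = −Q_out dt/(V₀ + 14.800 t); integrating gives ln(m/m₀) = −(Q_out/(Q_in−Q_out)) ln(V/V₀).
m = m₀ (V₀/V)^(Q_out/(Q_in−Q_out)) = 26.2 × (1060/2236.6)^(1.8243) = 6.7097 kg.

6.71 kg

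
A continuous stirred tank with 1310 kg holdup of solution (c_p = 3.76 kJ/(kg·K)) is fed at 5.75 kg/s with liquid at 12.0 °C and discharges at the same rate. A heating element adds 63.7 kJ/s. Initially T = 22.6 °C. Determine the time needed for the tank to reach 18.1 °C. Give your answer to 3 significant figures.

202 s

Heat balance on the well-mixed liquid: M c_p dT/dt = ṁ c_p (T_in − T) + 63.7.
τ = M/ṁ = 227.83 s; T_ss = T_in + Q̇/(ṁ c_p) = 14.946 °C.
T(t) = T_ss + (T₀ − T_ss) e^(−t/τ). Set T = 18.1:
e^(−t/τ) = (18.1 − 14.946)/(22.6 − 14.946) = 0.41205
t = −227.83 · ln(0.41205) = 202.00 s.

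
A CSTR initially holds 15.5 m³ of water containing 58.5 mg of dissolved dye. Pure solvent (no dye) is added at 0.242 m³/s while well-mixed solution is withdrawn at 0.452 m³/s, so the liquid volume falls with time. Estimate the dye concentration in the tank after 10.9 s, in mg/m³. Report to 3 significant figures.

3.14 mg/m³

Total volume: dV/dt = Q_in − Q_out = -0.21000 m³/s, so V(t) = 15.5 − 0.21000 t and V(10.9) = 13.211 m³.
Species balance (pure solvent in): dm/dt = −Q_out · m/V(t).
Separate: dm/m = −Q_out dt/V(t) ⇒ ln(m/m₀) = −(Q_out/(Q_in−Q_out)) ln(V/V₀).
m = m₀ (V₀/V)^(Q_out/(Q_in−Q_out)) = 58.5 × (15.5/13.211)^(-2.1524) = 41.475 mg.
C = m/V = 41.475/13.211 = 3.1394 mg/m³.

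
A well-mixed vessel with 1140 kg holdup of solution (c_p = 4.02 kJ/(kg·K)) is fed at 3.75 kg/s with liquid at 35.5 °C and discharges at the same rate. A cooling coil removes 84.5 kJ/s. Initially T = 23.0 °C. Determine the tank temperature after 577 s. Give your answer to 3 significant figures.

M c_p dT/dt = ṁ c_p (T_in − T) − Q̇.
τ = M/ṁ = 304.00 s; T_ss = T_in − Q̇/(ṁ c_p) = 35.5 − 84.5/(3.75·4.02) = 29.895 °C.
This is linear first-order; T(t) = T_ss + (T₀ − T_ss) e^(−t/τ).
T(577) = 29.895 + (-6.8947)·e^(−577/304.00) = 29.895 + (-6.8947)·0.14986 = 28.861 °C.

28.9 °C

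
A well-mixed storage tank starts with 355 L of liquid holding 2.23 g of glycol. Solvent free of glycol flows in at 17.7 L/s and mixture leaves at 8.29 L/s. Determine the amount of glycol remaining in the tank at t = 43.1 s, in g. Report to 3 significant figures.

1.14 g

Let m(t) be the amount of glycol. Volume: V(t) = V₀ + (Q_in − Q_out) t = 355 + 9.4100 t; V(43.1) = 760.57 L.
Solute balance: dm/dt = 0 − Q_out C = −Q_out m/V(t).
dm/m = −Q_out dt/(V₀ + 9.4100 t); integrating gives ln(m/m₀) = −(Q_out/(Q_in−Q_out)) ln(V/V₀).
m = m₀ (V₀/V)^(Q_out/(Q_in−Q_out)) = 2.23 × (355/760.57)^(0.88098) = 1.1397 g.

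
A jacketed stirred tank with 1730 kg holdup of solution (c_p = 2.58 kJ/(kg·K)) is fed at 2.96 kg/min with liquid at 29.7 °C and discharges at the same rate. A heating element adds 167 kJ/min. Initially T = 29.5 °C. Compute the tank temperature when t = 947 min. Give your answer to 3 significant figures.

47.2 °C

Unsteady energy balance on the tank contents: M c_p dT/dt = ṁ c_p (T_in − T) + 167.
Rearrange: dT/dt = (T_ss − T)/τ with τ = M/ṁ = 584.46 min and T_ss = T_in + Q̇/(ṁ c_p) = 51.568 °C.
Solution: T(t) = T_ss + (T₀ − T_ss) e^(−t/τ).
T(947) = 51.568 + (-22.068)·e^(−947/584.46) = 51.568 + (-22.068)·0.19784 = 47.202 °C.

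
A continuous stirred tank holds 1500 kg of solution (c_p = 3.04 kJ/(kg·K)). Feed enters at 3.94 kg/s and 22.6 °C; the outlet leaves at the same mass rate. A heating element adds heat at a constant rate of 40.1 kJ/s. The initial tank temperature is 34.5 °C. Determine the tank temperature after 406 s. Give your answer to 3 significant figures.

28.9 °C

Heat balance on the well-mixed liquid: M c_p dT/dt = ṁ c_p (T_in − T) + 40.1.
τ = M/ṁ = 380.71 s; T_ss = T_in + Q̇/(ṁ c_p) = 22.6 + 40.1/(3.94·3.04) = 25.948 °C.
Solution: T(t) = T_ss + (T₀ − T_ss) e^(−t/τ).
T(406) = 25.948 + (8.5521)·e^(−406/380.71) = 25.948 + (8.5521)·0.34424 = 28.892 °C.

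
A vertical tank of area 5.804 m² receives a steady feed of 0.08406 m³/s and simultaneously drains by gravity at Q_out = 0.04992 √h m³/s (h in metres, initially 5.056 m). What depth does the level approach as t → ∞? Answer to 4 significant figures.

2.835 m

Level balance: A dh/dt = 0.08406 − 0.04992 √h. Setting dh/dt = 0:
Q_in = 0.04992 √h_ss ⇒ √h_ss = 0.08406/0.04992 = 1.68389.
h_ss = 1.68389² = 2.83550 m. (Since h₀ = 5.056 m > h_ss, the level will fall toward this value.)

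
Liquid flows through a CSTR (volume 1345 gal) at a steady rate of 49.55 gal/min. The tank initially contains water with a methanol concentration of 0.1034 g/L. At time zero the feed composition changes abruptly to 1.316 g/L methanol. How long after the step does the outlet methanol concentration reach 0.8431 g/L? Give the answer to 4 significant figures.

Mass balance on the solute (V constant): V dC/dt = Q(C_in − C), so τ = V/Q = 27.1443 min.
C(t) = C_in + (C₀ − C_in) e^(−t/τ). Set C = 0.8431 and solve for t:
e^(−t/τ) = (C − C_in)/(C₀ − C_in) = (0.8431 − 1.316)/(0.1034 − 1.316) = 0.389988
t = −τ ln(…) = 27.1443 × 0.941638 = 25.5601 min.

25.56 min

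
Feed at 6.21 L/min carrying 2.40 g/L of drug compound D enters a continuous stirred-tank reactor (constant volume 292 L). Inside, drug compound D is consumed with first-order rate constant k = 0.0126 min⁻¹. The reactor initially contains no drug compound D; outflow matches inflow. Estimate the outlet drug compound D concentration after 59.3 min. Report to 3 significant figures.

V dC/dt = Q(C_in − C) − k V C.
This is linear with rate a = Q/V + k = 0.033867 min⁻¹.
C_ss = Q C_in/(Q + kV) = 1.5071 g/L; C(t) = C_ss + (C₀ − C_ss) e^(−a t).
C(59.3) = 1.5071 + (-1.5071)·e^(−0.033867·59.3) = 1.5071 + (-1.5071)·0.13421 = 1.3048 g/L.

1.30 g/L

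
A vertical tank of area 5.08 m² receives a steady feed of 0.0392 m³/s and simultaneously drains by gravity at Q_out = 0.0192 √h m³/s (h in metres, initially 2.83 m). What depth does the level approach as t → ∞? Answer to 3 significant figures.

Level balance: A dh/dt = 0.0392 − 0.0192 √h. Setting dh/dt = 0:
Q_in = 0.0192 √h_ss ⇒ √h_ss = 0.0392/0.0192 = 2.0417.
h_ss = 2.0417² = 4.1684 m. (Since h₀ = 2.83 m < h_ss, the level will rise toward this value.)

4.17 m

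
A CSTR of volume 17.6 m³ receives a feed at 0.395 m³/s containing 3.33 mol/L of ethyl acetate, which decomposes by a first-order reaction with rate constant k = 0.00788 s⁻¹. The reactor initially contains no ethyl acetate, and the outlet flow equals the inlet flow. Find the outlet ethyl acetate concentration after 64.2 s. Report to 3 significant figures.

2.11 mol/L

Species balance: V dC/dt = Q C_in − Q C − k V C.
This is linear with rate a = Q/V + k = 0.030323 s⁻¹.
C_ss = Q C_in/(Q + kV) = 2.4646 mol/L; C(t) = C_ss + (C₀ − C_ss) e^(−a t).
C(64.2) = 2.4646 + (-2.4646)·e^(−0.030323·64.2) = 2.4646 + (-2.4646)·0.14274 = 2.1128 mol/L.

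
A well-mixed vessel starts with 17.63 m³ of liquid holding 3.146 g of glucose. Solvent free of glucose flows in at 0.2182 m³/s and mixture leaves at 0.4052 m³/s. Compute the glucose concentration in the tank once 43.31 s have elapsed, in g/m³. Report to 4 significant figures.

Let m(t) be the amount of glucose. Volume: V(t) = V₀ + (Q_in − Q_out) t = 17.63 − 0.187000 t; V(43.31) = 9.53103 m³.
Species balance (pure solvent in): dm/dt = −Q_out · m/V(t).
Separate: dm/m = −Q_out dt/V(t) ⇒ ln(m/m₀) = −(Q_out/(Q_in−Q_out)) ln(V/V₀).
m = m₀ (V₀/V)^(Q_out/(Q_in−Q_out)) = 3.146 × (17.63/9.53103)^(-2.16684) = 0.829788 g.
C = m/V = 0.829788/9.53103 = 0.0870618 g/m³.

0.08706 g/m³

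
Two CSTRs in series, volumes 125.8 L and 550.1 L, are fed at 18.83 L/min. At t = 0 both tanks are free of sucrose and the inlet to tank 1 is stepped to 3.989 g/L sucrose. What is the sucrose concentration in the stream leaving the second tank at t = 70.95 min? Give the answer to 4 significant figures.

3.533 g/L

Each tank obeys Vᵢ dCᵢ/dt = Q(Cᵢ₋₁ − Cᵢ), so τᵢ = Vᵢ/Q.
τ₁ = 125.8/18.83 = 6.68083 min; τ₂ = 550.1/18.83 = 29.2140 min.
Solving the cascade with C₁(0)=C₂(0)=0 gives C₂(t) = C_in[1 − (τ₁ e^(−t/τ₁) − τ₂ e^(−t/τ₂))/(τ₁ − τ₂)].
At t = 70.95: e^(−t/τ₁) = 2.44241e-05, e^(−t/τ₂) = 0.0881577.
C₂ = 3.989·[1 − (6.68083·2.44241e-05 − 29.2140·0.0881577)/(-22.5332)] = 3.989·0.885712 = 3.53310 g/L.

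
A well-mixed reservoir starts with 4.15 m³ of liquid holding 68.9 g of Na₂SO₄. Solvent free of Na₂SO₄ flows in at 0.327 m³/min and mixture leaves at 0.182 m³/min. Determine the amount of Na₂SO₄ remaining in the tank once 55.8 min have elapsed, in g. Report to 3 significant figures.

Let m(t) be the amount of Na₂SO₄. Volume: V(t) = V₀ + (Q_in − Q_out) t = 4.15 + 0.14500 t; V(55.8) = 12.241 m³.
Solute balance: dm/dt = 0 − Q_out C = −Q_out m/V(t).
Separate: dm/m = −Q_out dt/V(t) ⇒ ln(m/m₀) = −(Q_out/(Q_in−Q_out)) ln(V/V₀).
m = m₀ (V₀/V)^(Q_out/(Q_in−Q_out)) = 68.9 × (4.15/12.241)^(1.2552) = 17.725 g.

17.7 g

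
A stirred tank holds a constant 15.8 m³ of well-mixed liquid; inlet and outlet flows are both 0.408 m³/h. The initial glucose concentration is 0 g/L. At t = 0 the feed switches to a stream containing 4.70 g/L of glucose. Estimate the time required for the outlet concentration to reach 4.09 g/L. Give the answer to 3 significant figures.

79.1 h

Species balance on the tank: V dC/dt = Q(C_in − C), so τ = V/Q = 38.725 h.
C(t) = C_in + (C₀ − C_in) e^(−t/τ). Set C = 4.09 and solve for t:
e^(−t/τ) = (C − C_in)/(C₀ − C_in) = (4.09 − 4.70)/(0 − 4.70) = 0.12979
t = −τ ln(…) = 38.725 × 2.0419 = 79.072 h.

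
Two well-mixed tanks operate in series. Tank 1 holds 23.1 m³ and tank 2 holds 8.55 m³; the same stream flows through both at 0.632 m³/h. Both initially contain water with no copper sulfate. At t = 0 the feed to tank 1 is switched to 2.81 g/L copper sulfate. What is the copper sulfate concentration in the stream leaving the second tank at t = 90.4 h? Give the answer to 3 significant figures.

2.44 g/L

Each tank obeys Vᵢ dCᵢ/dt = Q(Cᵢ₋₁ − Cᵢ), so τᵢ = Vᵢ/Q.
τ₁ = 23.1/0.632 = 36.551 h; τ₂ = 8.55/0.632 = 13.528 h.
Solving the cascade with C₁(0)=C₂(0)=0 gives C₂(t) = C_in[1 − (τ₁ e^(−t/τ₁) − τ₂ e^(−t/τ₂))/(τ₁ − τ₂)].
At t = 90.4: e^(−t/τ₁) = 0.084308, e^(−t/τ₂) = 0.0012530.
C₂ = 2.81·[1 − (36.551·0.084308 − 13.528·0.0012530)/(23.022)] = 2.81·0.86689 = 2.4360 g/L.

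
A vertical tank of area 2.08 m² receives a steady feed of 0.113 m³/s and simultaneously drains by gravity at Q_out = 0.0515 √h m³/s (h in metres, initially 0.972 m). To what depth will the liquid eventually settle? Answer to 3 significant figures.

Accumulation of liquid (constant cross-section A): A dh/dt = Q_in − 0.0515 √h. At steady state dh/dt = 0:
Q_in = 0.0515 √h_ss ⇒ √h_ss = 0.113/0.0515 = 2.1942.
h_ss = 2.1942² = 4.8144 m. (Since h₀ = 0.972 m < h_ss, the level will rise toward this value.)

4.81 m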